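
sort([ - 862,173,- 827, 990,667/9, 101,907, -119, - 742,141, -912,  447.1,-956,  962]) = [  -  956, -912, -862,  -  827,  -  742, - 119,667/9, 101, 141, 173,447.1,907,962, 990 ]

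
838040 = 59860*14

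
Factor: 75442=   2^1*67^1 *563^1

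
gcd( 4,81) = 1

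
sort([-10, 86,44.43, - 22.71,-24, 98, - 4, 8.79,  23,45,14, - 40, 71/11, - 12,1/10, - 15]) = [-40, - 24, - 22.71, - 15, - 12, - 10, - 4, 1/10, 71/11,  8.79, 14, 23,44.43,45,86,98]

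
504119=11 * 45829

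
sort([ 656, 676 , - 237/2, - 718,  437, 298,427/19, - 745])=[-745, - 718,- 237/2 , 427/19,298, 437, 656, 676 ]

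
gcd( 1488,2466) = 6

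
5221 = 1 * 5221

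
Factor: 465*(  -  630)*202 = - 59175900 = - 2^2 *3^3 *5^2 * 7^1*31^1*101^1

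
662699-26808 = 635891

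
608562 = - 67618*( - 9)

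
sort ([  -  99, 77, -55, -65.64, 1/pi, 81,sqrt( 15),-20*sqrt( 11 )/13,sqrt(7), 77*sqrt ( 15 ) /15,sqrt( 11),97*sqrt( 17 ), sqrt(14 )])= [- 99, - 65.64, - 55, - 20*sqrt( 11 ) /13, 1/pi,sqrt(7), sqrt (11 ), sqrt( 14 ), sqrt(15),  77*sqrt(15) /15, 77, 81,97*sqrt( 17) ] 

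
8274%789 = 384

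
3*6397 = 19191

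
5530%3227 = 2303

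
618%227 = 164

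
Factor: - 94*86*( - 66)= 533544 = 2^3*3^1 * 11^1*43^1*47^1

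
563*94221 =53046423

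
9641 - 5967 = 3674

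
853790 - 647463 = 206327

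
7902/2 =3951 = 3951.00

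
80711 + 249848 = 330559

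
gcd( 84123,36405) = 9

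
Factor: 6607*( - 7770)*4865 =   -  249751537350=- 2^1*3^1*  5^2*7^2*37^1*139^1*6607^1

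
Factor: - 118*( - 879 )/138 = 23^( - 1 )*59^1 * 293^1 = 17287/23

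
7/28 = 1/4 =0.25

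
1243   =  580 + 663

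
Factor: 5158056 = 2^3*3^1*29^1*7411^1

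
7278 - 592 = 6686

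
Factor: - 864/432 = - 2^1= -2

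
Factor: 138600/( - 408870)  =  -20/59  =  - 2^2 * 5^1*59^ ( - 1)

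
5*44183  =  220915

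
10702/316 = 33 + 137/158 =33.87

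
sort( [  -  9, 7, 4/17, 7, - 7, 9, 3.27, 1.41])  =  [-9, - 7,  4/17, 1.41,3.27, 7, 7,9]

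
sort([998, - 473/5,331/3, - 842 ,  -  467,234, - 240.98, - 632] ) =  [  -  842 ,-632,-467, - 240.98, - 473/5, 331/3,234, 998]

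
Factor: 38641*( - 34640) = - 1338524240 = -2^4 *5^1*17^1*433^1*2273^1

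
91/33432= 13/4776 = 0.00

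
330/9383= 30/853 = 0.04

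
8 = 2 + 6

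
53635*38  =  2038130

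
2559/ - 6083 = -2559/6083 = - 0.42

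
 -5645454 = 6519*( - 866)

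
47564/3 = 47564/3 = 15854.67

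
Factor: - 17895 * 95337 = -3^5*5^1*11^1*107^1 * 1193^1 = - 1706055615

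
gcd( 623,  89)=89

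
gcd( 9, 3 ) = 3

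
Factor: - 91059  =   - 3^1*127^1*239^1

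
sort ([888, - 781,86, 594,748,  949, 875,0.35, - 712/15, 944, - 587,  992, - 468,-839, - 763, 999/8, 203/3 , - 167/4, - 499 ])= [ -839, -781, - 763, - 587,- 499,-468,-712/15, - 167/4 , 0.35,203/3, 86,999/8,594, 748, 875,  888 , 944,949,  992]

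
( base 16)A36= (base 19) 74b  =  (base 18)814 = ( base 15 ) B94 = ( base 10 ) 2614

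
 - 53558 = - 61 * 878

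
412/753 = 412/753 = 0.55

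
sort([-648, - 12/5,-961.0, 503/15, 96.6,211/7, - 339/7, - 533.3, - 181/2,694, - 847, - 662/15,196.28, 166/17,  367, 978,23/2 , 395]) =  [-961.0,  -  847, - 648, - 533.3, - 181/2, - 339/7, - 662/15 ,- 12/5,166/17,23/2, 211/7,503/15, 96.6, 196.28,367, 395,694, 978]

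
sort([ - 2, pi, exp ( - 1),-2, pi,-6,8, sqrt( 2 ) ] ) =[-6,  -  2, - 2, exp( - 1),sqrt(2 ) , pi , pi,8] 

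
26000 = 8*3250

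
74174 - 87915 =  - 13741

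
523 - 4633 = -4110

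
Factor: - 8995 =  - 5^1*7^1*257^1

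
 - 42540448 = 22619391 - 65159839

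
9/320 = 9/320 = 0.03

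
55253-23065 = 32188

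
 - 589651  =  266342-855993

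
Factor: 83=83^1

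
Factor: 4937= 4937^1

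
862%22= 4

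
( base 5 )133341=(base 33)50q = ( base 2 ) 1010101011111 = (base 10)5471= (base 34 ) 4ov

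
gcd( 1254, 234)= 6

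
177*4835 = 855795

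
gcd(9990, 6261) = 3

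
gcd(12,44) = 4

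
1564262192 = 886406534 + 677855658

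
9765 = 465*21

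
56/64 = 7/8 =0.88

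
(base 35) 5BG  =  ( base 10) 6526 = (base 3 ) 22221201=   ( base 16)197e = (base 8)14576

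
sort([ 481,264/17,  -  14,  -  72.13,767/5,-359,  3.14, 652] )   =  [ - 359, - 72.13, - 14,3.14, 264/17, 767/5,481,  652] 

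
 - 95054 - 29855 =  - 124909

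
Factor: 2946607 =349^1*8443^1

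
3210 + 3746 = 6956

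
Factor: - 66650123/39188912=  - 2^( - 4)*7^( - 1 ) * 131^(-1)* 257^1*2671^(-1)*259339^1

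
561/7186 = 561/7186  =  0.08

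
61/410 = 61/410 = 0.15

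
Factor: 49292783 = 19^1*41^1*63277^1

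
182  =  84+98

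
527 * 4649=2450023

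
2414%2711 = 2414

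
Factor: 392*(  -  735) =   -  2^3 * 3^1*5^1 * 7^4 = - 288120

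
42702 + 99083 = 141785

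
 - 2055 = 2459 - 4514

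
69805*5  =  349025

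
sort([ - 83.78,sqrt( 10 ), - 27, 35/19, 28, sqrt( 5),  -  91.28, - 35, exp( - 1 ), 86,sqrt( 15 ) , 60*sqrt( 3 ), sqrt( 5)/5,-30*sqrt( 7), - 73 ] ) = [-91.28, - 83.78, - 30*sqrt( 7 ), - 73, - 35, - 27, exp( - 1 ), sqrt( 5 )/5, 35/19,sqrt (5 ), sqrt(10 ), sqrt( 15),28,86,60*sqrt( 3 )]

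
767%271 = 225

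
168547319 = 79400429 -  - 89146890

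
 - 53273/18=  - 53273/18=- 2959.61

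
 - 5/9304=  - 5/9304  =  - 0.00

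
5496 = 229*24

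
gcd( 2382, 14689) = 397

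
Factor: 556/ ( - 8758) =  - 2^1*29^( - 1)*139^1*151^(-1)=-278/4379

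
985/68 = 985/68 = 14.49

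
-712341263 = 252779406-965120669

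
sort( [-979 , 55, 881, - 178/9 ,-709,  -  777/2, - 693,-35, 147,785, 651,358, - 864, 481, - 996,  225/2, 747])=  [ -996, - 979 , - 864, - 709, - 693, - 777/2, - 35, - 178/9, 55, 225/2,147,358  ,  481, 651,747, 785,881 ] 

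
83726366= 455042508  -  371316142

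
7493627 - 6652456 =841171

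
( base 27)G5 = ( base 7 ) 1163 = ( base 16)1B5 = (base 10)437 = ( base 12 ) 305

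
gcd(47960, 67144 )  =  9592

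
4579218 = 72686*63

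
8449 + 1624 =10073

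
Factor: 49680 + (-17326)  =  2^1*7^1*2311^1  =  32354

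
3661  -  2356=1305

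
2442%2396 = 46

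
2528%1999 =529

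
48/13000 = 6/1625 = 0.00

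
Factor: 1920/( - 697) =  - 2^7*3^1 * 5^1*17^( - 1)  *41^( - 1 ) 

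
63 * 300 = 18900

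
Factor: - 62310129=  -3^1*7^1*977^1*3037^1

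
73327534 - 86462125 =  - 13134591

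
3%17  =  3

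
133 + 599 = 732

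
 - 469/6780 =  - 469/6780 = - 0.07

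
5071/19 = 266 + 17/19= 266.89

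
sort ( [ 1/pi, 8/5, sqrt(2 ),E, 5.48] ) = [1/pi , sqrt( 2), 8/5,E, 5.48]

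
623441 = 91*6851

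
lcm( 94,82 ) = 3854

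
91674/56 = 1637 + 1/28 = 1637.04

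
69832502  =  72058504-2226002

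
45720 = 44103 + 1617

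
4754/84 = 2377/42 = 56.60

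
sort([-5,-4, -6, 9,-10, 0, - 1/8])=[ - 10,  -  6, - 5,-4, - 1/8,  0, 9 ]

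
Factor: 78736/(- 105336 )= - 74/99 = - 2^1*3^( - 2 ) * 11^( - 1 ) * 37^1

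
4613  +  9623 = 14236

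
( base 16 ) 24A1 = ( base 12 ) 5515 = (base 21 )105b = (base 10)9377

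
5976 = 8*747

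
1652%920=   732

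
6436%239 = 222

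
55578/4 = 27789/2 = 13894.50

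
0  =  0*5748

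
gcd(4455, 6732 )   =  99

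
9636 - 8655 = 981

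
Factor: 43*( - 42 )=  - 2^1* 3^1*7^1*43^1 = - 1806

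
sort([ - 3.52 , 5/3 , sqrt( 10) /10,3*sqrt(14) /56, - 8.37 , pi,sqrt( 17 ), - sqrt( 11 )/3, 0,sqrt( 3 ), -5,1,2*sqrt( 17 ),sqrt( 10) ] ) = [ - 8.37, -5, - 3.52,- sqrt(11) /3,0,3*sqrt( 14 ) /56,sqrt( 10 )/10, 1,5/3,sqrt (3), pi, sqrt( 10 ), sqrt( 17), 2*sqrt( 17)] 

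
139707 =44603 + 95104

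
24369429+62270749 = 86640178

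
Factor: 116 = 2^2*29^1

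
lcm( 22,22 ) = 22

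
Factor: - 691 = - 691^1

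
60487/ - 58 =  - 1043 + 7/58  =  - 1042.88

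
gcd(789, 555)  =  3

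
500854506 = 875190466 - 374335960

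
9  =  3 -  - 6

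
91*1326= 120666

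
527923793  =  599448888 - 71525095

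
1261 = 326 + 935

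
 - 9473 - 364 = -9837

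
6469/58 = 111 + 31/58 = 111.53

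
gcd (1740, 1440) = 60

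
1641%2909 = 1641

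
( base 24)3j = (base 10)91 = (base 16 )5b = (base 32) 2r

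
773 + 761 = 1534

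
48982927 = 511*95857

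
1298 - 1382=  - 84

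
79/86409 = 79/86409 = 0.00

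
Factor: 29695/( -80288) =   -  2^( - 5) * 5^1*13^( - 1 )*193^( - 1 )*5939^1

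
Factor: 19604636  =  2^2*4901159^1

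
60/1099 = 60/1099 = 0.05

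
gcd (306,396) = 18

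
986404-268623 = 717781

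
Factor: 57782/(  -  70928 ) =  - 2^( - 3 ) * 11^( - 1 ) *13^(  -  1 ) * 31^(-1 )*167^1*173^1= -28891/35464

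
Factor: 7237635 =3^1*5^1*482509^1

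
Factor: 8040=2^3*3^1*5^1*67^1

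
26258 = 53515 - 27257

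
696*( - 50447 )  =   - 35111112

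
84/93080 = 21/23270 = 0.00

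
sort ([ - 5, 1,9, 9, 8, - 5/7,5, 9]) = [ - 5,-5/7, 1, 5, 8, 9,9,9 ]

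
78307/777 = 78307/777 = 100.78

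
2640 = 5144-2504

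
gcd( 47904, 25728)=96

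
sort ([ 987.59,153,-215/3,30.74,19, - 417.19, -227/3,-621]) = [ -621, - 417.19, - 227/3, - 215/3,19,  30.74,153, 987.59] 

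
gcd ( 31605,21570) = 15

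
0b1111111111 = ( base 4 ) 33333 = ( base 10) 1023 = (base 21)26F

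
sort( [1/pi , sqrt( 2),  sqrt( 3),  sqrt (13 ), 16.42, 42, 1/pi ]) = [ 1/pi, 1/pi, sqrt(2 ),sqrt( 3),sqrt ( 13),16.42,42]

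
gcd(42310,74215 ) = 5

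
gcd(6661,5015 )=1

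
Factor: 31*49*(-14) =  - 21266 =-2^1*7^3*31^1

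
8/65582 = 4/32791 = 0.00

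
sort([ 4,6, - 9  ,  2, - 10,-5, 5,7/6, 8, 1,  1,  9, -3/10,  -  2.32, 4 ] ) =[ -10, - 9,-5, - 2.32, - 3/10,1,1,7/6,2,4, 4,5,6,8,9] 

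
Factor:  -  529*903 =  - 3^1*7^1*23^2*43^1 = -477687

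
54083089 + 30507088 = 84590177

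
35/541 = 35/541 = 0.06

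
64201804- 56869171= 7332633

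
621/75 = 8+7/25 = 8.28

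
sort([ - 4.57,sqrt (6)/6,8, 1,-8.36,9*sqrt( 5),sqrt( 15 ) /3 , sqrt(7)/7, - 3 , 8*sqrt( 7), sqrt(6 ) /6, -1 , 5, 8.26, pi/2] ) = [-8.36, - 4.57,-3, - 1, sqrt(7)/7,sqrt( 6)/6, sqrt( 6)/6, 1, sqrt(15)/3, pi/2, 5, 8, 8.26,  9*sqrt( 5), 8*sqrt(7) ] 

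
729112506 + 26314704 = 755427210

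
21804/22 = 10902/11=   991.09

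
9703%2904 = 991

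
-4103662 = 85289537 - 89393199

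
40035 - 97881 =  - 57846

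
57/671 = 57/671 = 0.08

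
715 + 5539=6254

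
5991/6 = 1997/2 = 998.50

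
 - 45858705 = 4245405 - 50104110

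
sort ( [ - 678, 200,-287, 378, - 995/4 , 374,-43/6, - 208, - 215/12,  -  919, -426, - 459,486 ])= [ - 919, - 678,  -  459, - 426, - 287, - 995/4, - 208 , - 215/12, - 43/6, 200,374, 378, 486 ]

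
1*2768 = 2768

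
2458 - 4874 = - 2416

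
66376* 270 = 17921520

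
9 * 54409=489681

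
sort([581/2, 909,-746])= [ -746,581/2, 909 ]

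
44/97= 44/97 = 0.45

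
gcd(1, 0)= 1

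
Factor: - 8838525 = -3^1*5^2*191^1*617^1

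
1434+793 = 2227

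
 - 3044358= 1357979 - 4402337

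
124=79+45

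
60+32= 92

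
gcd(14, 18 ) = 2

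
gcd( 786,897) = 3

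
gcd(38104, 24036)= 4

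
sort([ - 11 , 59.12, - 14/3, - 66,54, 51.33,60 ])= [ - 66, - 11, - 14/3,51.33, 54,  59.12 , 60 ]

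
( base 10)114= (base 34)3c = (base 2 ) 1110010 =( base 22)54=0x72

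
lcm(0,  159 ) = 0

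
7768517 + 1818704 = 9587221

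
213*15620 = 3327060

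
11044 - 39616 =  -  28572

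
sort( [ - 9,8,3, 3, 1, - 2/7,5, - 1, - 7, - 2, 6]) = [  -  9, - 7, - 2 , - 1, - 2/7, 1, 3, 3,5,  6, 8 ] 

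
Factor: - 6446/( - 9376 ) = 2^( - 4 ) * 11^1 = 11/16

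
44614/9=44614/9 = 4957.11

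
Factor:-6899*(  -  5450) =37599550  =  2^1*5^2*109^1 * 6899^1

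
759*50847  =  38592873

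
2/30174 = 1/15087 = 0.00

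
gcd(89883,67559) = 1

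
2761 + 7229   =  9990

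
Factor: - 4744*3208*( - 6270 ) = 2^7*3^1 * 5^1*11^1 * 19^1  *  401^1 *593^1 = 95421575040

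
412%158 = 96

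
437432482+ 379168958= 816601440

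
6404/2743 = 6404/2743 = 2.33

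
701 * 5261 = 3687961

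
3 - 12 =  - 9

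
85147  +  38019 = 123166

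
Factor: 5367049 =347^1 * 15467^1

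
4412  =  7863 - 3451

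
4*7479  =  29916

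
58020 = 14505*4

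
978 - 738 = 240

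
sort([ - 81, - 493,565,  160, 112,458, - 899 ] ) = [ - 899,-493, - 81,112, 160,458, 565 ]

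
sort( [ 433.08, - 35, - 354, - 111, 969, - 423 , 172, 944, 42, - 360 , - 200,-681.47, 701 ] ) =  [ - 681.47, - 423, -360,- 354, - 200, - 111, - 35, 42, 172,433.08, 701, 944, 969 ] 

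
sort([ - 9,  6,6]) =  [ - 9, 6, 6] 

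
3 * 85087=255261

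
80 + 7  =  87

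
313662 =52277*6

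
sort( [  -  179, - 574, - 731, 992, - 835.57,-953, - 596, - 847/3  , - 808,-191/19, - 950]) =[  -  953,  -  950, - 835.57,-808, - 731,-596, -574, - 847/3,-179 , - 191/19, 992] 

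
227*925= 209975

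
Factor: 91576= 2^3*11447^1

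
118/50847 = 118/50847 = 0.00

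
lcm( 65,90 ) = 1170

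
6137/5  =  6137/5 = 1227.40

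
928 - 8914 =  - 7986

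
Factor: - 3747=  - 3^1*1249^1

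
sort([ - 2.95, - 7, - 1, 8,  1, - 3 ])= [ - 7,-3, - 2.95, - 1,1, 8] 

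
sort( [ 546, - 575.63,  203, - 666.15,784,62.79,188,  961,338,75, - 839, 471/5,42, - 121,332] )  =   [  -  839,-666.15, - 575.63, - 121, 42, 62.79,75,471/5,188,203,332,338,546,784, 961]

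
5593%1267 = 525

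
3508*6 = 21048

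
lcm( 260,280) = 3640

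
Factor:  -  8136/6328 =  - 9/7= - 3^2*7^( - 1 ) 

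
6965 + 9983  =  16948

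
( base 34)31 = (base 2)1100111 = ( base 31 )3a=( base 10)103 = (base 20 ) 53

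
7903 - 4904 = 2999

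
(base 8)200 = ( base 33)3T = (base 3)11202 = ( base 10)128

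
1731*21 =36351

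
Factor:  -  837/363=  - 3^2 * 11^( -2 ) * 31^1 = -279/121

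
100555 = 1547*65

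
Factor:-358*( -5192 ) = 2^4*11^1 * 59^1* 179^1 = 1858736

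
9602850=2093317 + 7509533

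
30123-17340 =12783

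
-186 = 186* ( - 1) 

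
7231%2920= 1391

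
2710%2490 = 220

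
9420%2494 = 1938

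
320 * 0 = 0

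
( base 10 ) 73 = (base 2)1001001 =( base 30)2D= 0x49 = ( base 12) 61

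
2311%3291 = 2311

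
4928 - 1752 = 3176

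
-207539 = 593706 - 801245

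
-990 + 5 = -985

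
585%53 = 2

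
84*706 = 59304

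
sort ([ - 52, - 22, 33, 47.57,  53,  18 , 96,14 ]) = [ - 52,- 22,14, 18, 33,47.57, 53,96]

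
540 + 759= 1299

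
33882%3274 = 1142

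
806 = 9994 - 9188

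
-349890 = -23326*15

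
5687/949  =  5687/949 = 5.99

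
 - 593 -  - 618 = 25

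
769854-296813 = 473041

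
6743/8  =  6743/8 = 842.88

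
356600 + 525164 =881764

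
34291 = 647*53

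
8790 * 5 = 43950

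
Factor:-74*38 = - 2^2*19^1*37^1= - 2812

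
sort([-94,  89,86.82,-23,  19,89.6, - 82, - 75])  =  [-94, - 82, - 75,- 23,19, 86.82,89, 89.6] 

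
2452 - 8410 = - 5958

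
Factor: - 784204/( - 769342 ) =392102/384671  =  2^1*7^( - 1)  *179^ ( - 1 )*307^(-1)*196051^1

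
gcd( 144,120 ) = 24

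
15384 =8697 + 6687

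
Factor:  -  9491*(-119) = 7^1*17^1*9491^1= 1129429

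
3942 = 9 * 438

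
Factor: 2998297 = 229^1* 13093^1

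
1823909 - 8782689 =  - 6958780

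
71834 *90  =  6465060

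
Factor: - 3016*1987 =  -5992792 = - 2^3 * 13^1*29^1*1987^1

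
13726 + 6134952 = 6148678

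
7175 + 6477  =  13652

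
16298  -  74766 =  - 58468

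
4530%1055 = 310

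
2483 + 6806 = 9289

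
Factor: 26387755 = 5^1*5277551^1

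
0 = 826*0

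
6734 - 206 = 6528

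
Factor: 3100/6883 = 2^2 * 5^2*31^1*6883^(  -  1 )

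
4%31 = 4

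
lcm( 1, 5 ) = 5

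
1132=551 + 581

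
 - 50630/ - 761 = 50630/761  =  66.53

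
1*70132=70132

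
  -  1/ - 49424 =1/49424 =0.00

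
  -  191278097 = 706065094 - 897343191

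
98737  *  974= 96169838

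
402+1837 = 2239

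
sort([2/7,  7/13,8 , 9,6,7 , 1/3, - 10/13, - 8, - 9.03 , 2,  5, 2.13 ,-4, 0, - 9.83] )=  [ - 9.83,-9.03, - 8, - 4, - 10/13, 0, 2/7 , 1/3, 7/13,2,  2.13,5, 6 , 7,8 , 9 ] 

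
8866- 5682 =3184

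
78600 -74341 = 4259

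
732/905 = 732/905 = 0.81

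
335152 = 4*83788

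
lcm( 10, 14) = 70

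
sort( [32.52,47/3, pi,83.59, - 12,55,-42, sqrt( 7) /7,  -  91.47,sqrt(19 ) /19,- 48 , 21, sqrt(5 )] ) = [-91.47, - 48,  -  42, - 12, sqrt( 19 )/19,sqrt( 7)/7, sqrt( 5), pi,47/3, 21, 32.52, 55, 83.59] 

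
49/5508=49/5508 = 0.01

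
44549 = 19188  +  25361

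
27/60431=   27/60431= 0.00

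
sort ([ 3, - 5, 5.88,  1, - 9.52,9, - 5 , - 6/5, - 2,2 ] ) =[-9.52, - 5, - 5, - 2, - 6/5, 1, 2,  3,5.88,  9 ]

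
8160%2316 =1212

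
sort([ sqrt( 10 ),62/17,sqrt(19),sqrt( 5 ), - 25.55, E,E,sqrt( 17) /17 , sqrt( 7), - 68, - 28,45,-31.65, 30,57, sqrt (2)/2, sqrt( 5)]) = [ - 68 ,  -  31.65 , - 28,-25.55,sqrt( 17 )/17, sqrt( 2 )/2 , sqrt( 5) , sqrt(5),sqrt( 7 ), E,E , sqrt(10), 62/17,sqrt (19),30,45,57]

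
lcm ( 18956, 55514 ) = 777196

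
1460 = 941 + 519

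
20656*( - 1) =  - 20656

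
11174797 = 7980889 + 3193908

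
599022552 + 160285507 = 759308059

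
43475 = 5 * 8695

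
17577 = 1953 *9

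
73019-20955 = 52064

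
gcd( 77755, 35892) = 1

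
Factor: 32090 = 2^1*5^1*3209^1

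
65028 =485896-420868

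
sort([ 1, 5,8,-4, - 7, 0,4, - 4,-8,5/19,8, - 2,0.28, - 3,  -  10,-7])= [ - 10,-8,-7, - 7, - 4, - 4, - 3, - 2,0,5/19, 0.28, 1,  4, 5, 8,  8]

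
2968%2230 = 738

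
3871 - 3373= 498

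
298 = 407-109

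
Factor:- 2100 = - 2^2*3^1 * 5^2* 7^1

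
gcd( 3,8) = 1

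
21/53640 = 7/17880 = 0.00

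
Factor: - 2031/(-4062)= 2^( -1) = 1/2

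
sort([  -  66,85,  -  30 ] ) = [-66, - 30,  85 ]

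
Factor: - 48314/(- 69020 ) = 2^ ( - 1 )*5^(  -  1 ) * 7^1 = 7/10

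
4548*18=81864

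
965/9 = 107+2/9 = 107.22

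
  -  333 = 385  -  718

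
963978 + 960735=1924713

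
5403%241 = 101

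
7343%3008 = 1327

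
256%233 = 23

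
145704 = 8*18213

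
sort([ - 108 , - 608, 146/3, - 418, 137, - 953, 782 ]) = [ - 953 , - 608, - 418, - 108,146/3 , 137,  782]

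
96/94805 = 96/94805 = 0.00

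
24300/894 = 4050/149 = 27.18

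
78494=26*3019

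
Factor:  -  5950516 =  - 2^2 * 11^1*13^1*101^1*103^1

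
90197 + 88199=178396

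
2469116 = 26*94966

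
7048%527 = 197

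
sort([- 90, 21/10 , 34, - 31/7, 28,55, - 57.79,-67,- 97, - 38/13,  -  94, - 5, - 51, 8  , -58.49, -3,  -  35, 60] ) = [-97,-94, - 90,-67,  -  58.49, - 57.79,-51,-35,  -  5, - 31/7, - 3,  -  38/13, 21/10, 8,  28, 34,55, 60] 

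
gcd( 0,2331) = 2331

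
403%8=3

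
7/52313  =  7/52313  =  0.00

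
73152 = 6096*12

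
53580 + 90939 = 144519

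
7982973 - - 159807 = 8142780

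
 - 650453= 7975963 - 8626416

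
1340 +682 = 2022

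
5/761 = 5/761 = 0.01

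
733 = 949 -216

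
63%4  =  3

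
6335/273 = 905/39=23.21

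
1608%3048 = 1608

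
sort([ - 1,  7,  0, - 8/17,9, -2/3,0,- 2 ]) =[-2 , - 1, - 2/3 , - 8/17, 0,0,7,  9]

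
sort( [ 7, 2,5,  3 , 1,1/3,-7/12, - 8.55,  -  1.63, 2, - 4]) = [ - 8.55 ,  -  4, - 1.63 , - 7/12,  1/3,1, 2, 2, 3, 5,  7]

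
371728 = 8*46466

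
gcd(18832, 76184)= 856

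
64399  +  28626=93025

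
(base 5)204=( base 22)2a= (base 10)54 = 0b110110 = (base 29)1p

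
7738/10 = 3869/5= 773.80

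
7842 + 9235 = 17077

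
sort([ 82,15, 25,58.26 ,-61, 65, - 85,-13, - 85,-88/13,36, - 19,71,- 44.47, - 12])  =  [ - 85, - 85, - 61,- 44.47, - 19, - 13,-12, - 88/13, 15,25,36,58.26,65, 71,82]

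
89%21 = 5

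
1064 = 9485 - 8421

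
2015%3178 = 2015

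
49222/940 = 52+171/470=52.36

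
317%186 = 131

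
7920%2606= 102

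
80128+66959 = 147087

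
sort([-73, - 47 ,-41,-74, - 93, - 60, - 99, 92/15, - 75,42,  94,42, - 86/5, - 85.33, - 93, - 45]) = [ - 99, - 93, - 93,-85.33,- 75, - 74,-73,-60, - 47,-45,-41, - 86/5,92/15, 42,42,94 ] 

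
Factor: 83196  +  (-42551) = 40645= 5^1*11^1*739^1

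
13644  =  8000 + 5644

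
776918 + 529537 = 1306455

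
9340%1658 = 1050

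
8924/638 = 4462/319 = 13.99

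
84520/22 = 42260/11 =3841.82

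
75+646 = 721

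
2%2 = 0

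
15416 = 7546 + 7870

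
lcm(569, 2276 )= 2276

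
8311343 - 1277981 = 7033362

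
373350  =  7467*50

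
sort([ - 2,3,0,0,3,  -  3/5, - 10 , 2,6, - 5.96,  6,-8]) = [ - 10,-8,  -  5.96,- 2, - 3/5, 0, 0 , 2 , 3,  3, 6,6]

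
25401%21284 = 4117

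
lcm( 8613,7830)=86130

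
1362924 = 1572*867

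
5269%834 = 265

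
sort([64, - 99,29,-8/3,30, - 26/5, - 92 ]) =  [ - 99,- 92, - 26/5, - 8/3,  29,30 , 64]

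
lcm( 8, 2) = 8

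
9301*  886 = 8240686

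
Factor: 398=2^1* 199^1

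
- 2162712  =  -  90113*24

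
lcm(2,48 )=48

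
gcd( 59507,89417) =1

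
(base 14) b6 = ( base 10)160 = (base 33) 4s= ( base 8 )240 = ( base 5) 1120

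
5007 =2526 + 2481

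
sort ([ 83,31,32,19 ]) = [ 19, 31,32,83]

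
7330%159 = 16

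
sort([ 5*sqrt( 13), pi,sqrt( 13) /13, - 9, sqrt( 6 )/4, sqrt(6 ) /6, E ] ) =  [ - 9, sqrt( 13 )/13,sqrt (6) /6,sqrt( 6 ) /4, E, pi,5*sqrt( 13 ) ] 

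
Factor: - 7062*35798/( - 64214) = 2^1 * 3^1*7^1*11^1 * 97^( - 1) *107^1*331^( - 1 ) *2557^1 = 126402738/32107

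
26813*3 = 80439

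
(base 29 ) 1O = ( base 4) 311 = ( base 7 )104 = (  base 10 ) 53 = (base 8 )65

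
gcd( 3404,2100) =4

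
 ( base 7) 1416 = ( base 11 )462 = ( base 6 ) 2320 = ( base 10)552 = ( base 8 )1050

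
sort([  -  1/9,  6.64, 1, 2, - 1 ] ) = [ - 1, - 1/9 , 1, 2,6.64]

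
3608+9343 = 12951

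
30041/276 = 30041/276 =108.84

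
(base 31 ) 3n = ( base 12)98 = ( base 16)74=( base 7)224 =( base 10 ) 116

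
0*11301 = 0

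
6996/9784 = 1749/2446 = 0.72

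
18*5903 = 106254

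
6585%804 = 153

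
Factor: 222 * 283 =2^1*3^1 *37^1*283^1 = 62826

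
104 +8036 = 8140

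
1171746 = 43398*27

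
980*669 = 655620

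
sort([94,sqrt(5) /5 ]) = [sqrt(5)/5, 94] 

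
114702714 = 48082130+66620584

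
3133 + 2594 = 5727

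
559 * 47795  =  26717405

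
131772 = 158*834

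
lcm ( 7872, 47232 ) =47232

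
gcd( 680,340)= 340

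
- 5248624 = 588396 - 5837020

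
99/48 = 2 + 1/16 = 2.06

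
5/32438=5/32438 = 0.00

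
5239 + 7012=12251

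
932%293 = 53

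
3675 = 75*49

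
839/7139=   839/7139=0.12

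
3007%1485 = 37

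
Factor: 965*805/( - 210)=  - 22195/6 = - 2^ ( - 1)* 3^ ( - 1)*5^1*  23^1 * 193^1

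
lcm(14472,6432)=57888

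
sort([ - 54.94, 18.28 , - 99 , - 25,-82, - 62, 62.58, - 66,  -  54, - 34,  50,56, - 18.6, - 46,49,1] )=[  -  99,-82, - 66, - 62, - 54.94, - 54, - 46,  -  34, - 25, - 18.6, 1,  18.28, 49,50,  56,62.58 ] 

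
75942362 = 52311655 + 23630707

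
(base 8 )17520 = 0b1111101010000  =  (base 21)i3f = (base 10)8016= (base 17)1AC9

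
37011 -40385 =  - 3374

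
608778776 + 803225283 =1412004059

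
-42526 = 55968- 98494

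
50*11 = 550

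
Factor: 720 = 2^4*3^2*5^1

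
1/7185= 1/7185 = 0.00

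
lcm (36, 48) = 144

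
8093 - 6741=1352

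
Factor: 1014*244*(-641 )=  -158593656 = - 2^3 * 3^1*13^2 * 61^1*641^1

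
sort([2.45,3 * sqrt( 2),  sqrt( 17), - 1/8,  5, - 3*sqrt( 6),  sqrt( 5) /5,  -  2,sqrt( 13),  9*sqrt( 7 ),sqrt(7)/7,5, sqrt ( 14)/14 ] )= [ - 3*sqrt( 6) ,  -  2, - 1/8, sqrt( 14) /14,  sqrt(7 )/7 , sqrt( 5)/5, 2.45,  sqrt( 13),  sqrt( 17),3*sqrt( 2),5, 5,  9*sqrt(7) ]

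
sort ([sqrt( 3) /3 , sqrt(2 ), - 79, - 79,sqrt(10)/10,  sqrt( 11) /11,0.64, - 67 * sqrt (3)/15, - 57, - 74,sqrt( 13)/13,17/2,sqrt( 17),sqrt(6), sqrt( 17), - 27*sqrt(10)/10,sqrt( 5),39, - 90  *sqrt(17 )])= [  -  90*sqrt(17), - 79, - 79, - 74, - 57, - 27*sqrt( 10) /10, - 67*sqrt(3 )/15, sqrt(13 ) /13, sqrt (11)/11, sqrt (10)/10, sqrt( 3)/3,0.64,sqrt (2),sqrt(5),  sqrt(6),  sqrt(17),sqrt(17),17/2,39]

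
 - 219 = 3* (  -  73)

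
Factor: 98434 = 2^1 * 7^1*79^1*89^1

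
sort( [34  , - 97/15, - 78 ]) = [ - 78,-97/15,34 ]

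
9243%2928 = 459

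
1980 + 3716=5696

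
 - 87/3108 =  - 29/1036 =-0.03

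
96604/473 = 204 + 112/473 = 204.24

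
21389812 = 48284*443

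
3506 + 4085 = 7591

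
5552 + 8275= 13827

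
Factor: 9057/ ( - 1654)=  - 2^( - 1 )*3^1*827^(-1)*3019^1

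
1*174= 174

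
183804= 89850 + 93954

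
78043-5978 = 72065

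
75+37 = 112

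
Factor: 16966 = 2^1*17^1*499^1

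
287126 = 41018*7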